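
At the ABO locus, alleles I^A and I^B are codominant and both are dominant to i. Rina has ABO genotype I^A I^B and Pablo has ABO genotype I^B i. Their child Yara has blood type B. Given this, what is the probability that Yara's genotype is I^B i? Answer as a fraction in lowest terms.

Cross I^A I^B × I^B i → 1/4 I^A I^B, 1/4 I^A i, 1/4 I^B I^B, 1/4 I^B i.
Type-B genotypes among offspring: I^B I^B (1/4), I^B i (1/4); total 1/2.
P(I^B i | type B) = (1/4) / (1/2) = 1/2.

1/2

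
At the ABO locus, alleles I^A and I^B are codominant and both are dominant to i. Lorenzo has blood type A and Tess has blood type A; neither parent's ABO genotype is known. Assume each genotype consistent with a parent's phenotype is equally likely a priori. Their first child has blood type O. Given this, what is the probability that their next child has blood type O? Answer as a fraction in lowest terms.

1/4

Possible genotypes: Lorenzo ∈ {I^A I^A, I^A i}; Tess ∈ {I^A I^A, I^A i}.
Weight each parental genotype pair by prior × P(type-O child):
  I^A i × I^A i: posterior weight 1; P(next child type O) = 1/4.
Weighted sum = 1/4.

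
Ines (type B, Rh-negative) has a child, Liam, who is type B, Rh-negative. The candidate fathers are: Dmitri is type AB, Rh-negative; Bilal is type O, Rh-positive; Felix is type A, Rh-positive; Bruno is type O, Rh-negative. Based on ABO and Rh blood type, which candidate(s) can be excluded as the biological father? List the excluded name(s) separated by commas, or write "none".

none

A candidate is excluded only if no genotype consistent with his phenotype could produce a type B, Rh-negative child with a type B, Rh-negative mother.
Every candidate has at least one consistent genotype combination, so none can be excluded.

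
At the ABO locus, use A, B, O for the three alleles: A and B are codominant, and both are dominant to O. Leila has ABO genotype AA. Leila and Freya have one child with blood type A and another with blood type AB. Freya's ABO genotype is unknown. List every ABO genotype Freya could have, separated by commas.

For each candidate genotype of Freya, check whether crossing it with AA can produce every observed child phenotype.
  AA → possible child types {A} ✗
  AB → possible child types {A, AB} ✓
  AO → possible child types {A} ✗
  BB → possible child types {AB} ✗
  BO → possible child types {A, AB} ✓
  OO → possible child types {A} ✗

AB, BO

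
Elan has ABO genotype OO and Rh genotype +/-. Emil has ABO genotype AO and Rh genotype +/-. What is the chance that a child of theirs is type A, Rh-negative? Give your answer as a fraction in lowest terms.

1/8

ABO cross OO × AO → offspring phenotypes: 1/2 O, 1/2 A.
Rh cross +/- × +/- → 3/4 Rh+, 1/4 Rh-.
Independent loci: P(type A, Rh-negative) = 1/2 × 1/4 = 1/8.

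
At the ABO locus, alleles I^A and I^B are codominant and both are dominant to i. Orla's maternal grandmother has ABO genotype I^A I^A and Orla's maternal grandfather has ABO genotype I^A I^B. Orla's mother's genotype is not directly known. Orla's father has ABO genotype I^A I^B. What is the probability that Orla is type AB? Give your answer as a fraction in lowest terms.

Orla's mother's ABO genotype from I^A I^A × I^A I^B: 1/2 I^A I^A, 1/2 I^A I^B.
Crossing each possibility with the father I^A I^B and summing P(type AB): 1/2·1/2 + 1/2·1/2 = 1/2.

1/2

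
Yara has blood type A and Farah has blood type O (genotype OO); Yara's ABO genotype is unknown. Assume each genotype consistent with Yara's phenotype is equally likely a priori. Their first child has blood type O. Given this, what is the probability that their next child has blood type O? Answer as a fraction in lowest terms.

1/2

Possible genotypes: Yara ∈ {AA, AO}; Farah ∈ {OO}.
Weight each parental genotype pair by prior × P(type-O child):
  AO × OO: posterior weight 1; P(next child type O) = 1/2.
Weighted sum = 1/2.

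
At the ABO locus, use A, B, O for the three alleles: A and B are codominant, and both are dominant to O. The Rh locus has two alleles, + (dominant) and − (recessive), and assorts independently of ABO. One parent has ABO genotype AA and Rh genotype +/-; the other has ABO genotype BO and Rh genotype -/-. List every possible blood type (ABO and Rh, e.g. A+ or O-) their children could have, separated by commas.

A+, A-, AB+, AB-

Gametes from AA × BO give offspring ABO genotypes AB, AO, i.e. phenotypes A, AB.
Rh cross +/- × -/- → phenotypes Rh+, Rh-.
Combining independently: A+, A-, AB+, AB-.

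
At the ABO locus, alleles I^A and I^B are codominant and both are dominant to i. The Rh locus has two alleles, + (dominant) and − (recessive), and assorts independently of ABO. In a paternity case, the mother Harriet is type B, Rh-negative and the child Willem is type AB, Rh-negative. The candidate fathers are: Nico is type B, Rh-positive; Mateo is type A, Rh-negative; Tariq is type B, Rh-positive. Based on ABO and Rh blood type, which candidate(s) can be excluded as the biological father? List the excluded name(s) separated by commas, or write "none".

Nico, Tariq

A candidate is excluded only if no genotype consistent with his phenotype could produce a type AB, Rh-negative child with a type B, Rh-negative mother.
Nico (type B, Rh+): no genotype consistent with that phenotype can produce a type-AB Rh- child with a type-B mother.
Tariq (type B, Rh+): no genotype consistent with that phenotype can produce a type-AB Rh- child with a type-B mother.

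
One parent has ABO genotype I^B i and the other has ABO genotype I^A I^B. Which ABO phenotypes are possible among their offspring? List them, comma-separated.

A, B, AB

Gametes from I^B i × I^A I^B give offspring ABO genotypes I^A I^B, I^A i, I^B I^B, I^B i, i.e. phenotypes A, B, AB.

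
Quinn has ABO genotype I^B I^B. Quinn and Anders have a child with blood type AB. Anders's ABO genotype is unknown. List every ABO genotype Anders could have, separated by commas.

For each candidate genotype of Anders, check whether crossing it with I^B I^B can produce every observed child phenotype.
  I^A I^A → possible child types {AB} ✓
  I^A I^B → possible child types {B, AB} ✓
  I^A i → possible child types {B, AB} ✓
  I^B I^B → possible child types {B} ✗
  I^B i → possible child types {B} ✗
  i i → possible child types {B} ✗

I^A I^A, I^A I^B, I^A i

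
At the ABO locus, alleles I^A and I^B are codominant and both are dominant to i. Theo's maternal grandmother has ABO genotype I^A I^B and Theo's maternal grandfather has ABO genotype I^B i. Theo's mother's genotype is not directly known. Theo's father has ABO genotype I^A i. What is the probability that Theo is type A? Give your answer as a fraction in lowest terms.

Theo's mother's ABO genotype from I^A I^B × I^B i: 1/4 I^A I^B, 1/4 I^A i, 1/4 I^B I^B, 1/4 I^B i.
Crossing each possibility with the father I^A i and summing P(type A): 1/4·1/2 + 1/4·3/4 + 1/4·0 + 1/4·1/4 = 3/8.

3/8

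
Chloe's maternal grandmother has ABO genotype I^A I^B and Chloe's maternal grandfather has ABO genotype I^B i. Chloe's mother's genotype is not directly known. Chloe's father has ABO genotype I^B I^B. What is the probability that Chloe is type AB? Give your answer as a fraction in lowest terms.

1/4

Chloe's mother's ABO genotype from I^A I^B × I^B i: 1/4 I^A I^B, 1/4 I^A i, 1/4 I^B I^B, 1/4 I^B i.
Crossing each possibility with the father I^B I^B and summing P(type AB): 1/4·1/2 + 1/4·1/2 + 1/4·0 + 1/4·0 = 1/4.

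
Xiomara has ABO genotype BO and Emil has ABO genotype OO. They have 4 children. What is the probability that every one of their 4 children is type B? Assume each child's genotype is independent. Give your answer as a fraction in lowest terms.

1/16

ABO cross BO × OO → 1/2 O, 1/2 B.
So P(type B) = 1/2 per child.
All 4 independent: (1/2)^4 = 1/16.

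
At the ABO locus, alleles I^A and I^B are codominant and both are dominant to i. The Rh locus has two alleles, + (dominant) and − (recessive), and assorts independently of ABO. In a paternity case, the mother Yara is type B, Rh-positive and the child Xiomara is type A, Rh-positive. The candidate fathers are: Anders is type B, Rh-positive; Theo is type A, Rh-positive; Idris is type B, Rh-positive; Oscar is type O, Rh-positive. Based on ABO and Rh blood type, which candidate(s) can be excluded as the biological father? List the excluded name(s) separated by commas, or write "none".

Anders, Idris, Oscar

A candidate is excluded only if no genotype consistent with his phenotype could produce a type A, Rh-positive child with a type B, Rh-positive mother.
Anders (type B, Rh+): no genotype consistent with that phenotype can produce a type-A Rh+ child with a type-B mother.
Idris (type B, Rh+): no genotype consistent with that phenotype can produce a type-A Rh+ child with a type-B mother.
Oscar (type O, Rh+): no genotype consistent with that phenotype can produce a type-A Rh+ child with a type-B mother.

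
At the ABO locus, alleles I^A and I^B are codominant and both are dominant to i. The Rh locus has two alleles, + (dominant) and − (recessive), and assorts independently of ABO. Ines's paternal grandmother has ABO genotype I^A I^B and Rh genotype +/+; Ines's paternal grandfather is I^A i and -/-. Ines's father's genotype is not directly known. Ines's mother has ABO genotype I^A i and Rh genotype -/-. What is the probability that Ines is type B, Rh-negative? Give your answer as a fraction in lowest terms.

1/16

Ines's father's ABO genotype from I^A I^B × I^A i: 1/4 I^A I^A, 1/4 I^A I^B, 1/4 I^A i, 1/4 I^B i.
Crossing each possibility with the mother I^A i and summing P(type B): 1/4·0 + 1/4·1/4 + 1/4·0 + 1/4·1/4 = 1/8.
Similarly for Rh via the father's Rh distribution: P(Rh-) = 1/2.
Independent loci: 1/8 × 1/2 = 1/16.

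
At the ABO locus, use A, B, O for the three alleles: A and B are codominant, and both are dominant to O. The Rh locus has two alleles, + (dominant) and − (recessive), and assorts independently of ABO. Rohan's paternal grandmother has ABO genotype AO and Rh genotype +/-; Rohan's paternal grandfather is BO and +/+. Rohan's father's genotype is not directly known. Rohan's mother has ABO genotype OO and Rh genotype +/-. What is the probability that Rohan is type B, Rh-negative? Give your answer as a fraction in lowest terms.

Rohan's father's ABO genotype from AO × BO: 1/4 AB, 1/4 AO, 1/4 BO, 1/4 OO.
Crossing each possibility with the mother OO and summing P(type B): 1/4·1/2 + 1/4·0 + 1/4·1/2 + 1/4·0 = 1/4.
Similarly for Rh via the father's Rh distribution: P(Rh-) = 1/8.
Independent loci: 1/4 × 1/8 = 1/32.

1/32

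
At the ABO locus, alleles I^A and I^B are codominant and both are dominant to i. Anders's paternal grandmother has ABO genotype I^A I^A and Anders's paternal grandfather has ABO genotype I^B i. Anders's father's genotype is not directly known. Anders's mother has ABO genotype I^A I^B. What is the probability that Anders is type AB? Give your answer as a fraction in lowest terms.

Anders's father's ABO genotype from I^A I^A × I^B i: 1/2 I^A I^B, 1/2 I^A i.
Crossing each possibility with the mother I^A I^B and summing P(type AB): 1/2·1/2 + 1/2·1/4 = 3/8.

3/8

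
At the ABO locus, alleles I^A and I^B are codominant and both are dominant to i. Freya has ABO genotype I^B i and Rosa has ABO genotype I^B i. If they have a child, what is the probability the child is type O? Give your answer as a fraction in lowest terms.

ABO cross I^B i × I^B i → offspring phenotypes: 1/4 O, 3/4 B.
So P(type O) = 1/4.

1/4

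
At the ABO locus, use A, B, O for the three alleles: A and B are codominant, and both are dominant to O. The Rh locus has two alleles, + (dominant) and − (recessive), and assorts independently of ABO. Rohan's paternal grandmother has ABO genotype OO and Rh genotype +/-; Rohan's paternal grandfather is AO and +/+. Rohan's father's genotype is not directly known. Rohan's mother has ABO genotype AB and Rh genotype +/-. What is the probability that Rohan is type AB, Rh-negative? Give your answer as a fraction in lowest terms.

1/64

Rohan's father's ABO genotype from OO × AO: 1/2 AO, 1/2 OO.
Crossing each possibility with the mother AB and summing P(type AB): 1/2·1/4 + 1/2·0 = 1/8.
Similarly for Rh via the father's Rh distribution: P(Rh-) = 1/8.
Independent loci: 1/8 × 1/8 = 1/64.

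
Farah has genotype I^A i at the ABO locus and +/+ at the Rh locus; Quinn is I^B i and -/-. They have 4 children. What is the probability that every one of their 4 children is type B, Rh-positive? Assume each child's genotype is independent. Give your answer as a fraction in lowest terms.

1/256

ABO cross I^A i × I^B i → 1/4 O, 1/4 A, 1/4 B, 1/4 AB.
Rh cross +/+ × -/- → 1 Rh+; so P(type B, Rh-positive) = 1/4 × 1 = 1/4 per child.
All 4 independent: (1/4)^4 = 1/256.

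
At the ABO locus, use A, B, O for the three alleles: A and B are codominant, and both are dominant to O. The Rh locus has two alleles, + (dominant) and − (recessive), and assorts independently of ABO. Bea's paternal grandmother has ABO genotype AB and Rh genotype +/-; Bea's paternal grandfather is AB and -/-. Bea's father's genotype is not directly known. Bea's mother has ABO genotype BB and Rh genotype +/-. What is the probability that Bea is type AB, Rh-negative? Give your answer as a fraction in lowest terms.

3/16

Bea's father's ABO genotype from AB × AB: 1/4 AA, 1/2 AB, 1/4 BB.
Crossing each possibility with the mother BB and summing P(type AB): 1/4·1 + 1/2·1/2 + 1/4·0 = 1/2.
Similarly for Rh via the father's Rh distribution: P(Rh-) = 3/8.
Independent loci: 1/2 × 3/8 = 3/16.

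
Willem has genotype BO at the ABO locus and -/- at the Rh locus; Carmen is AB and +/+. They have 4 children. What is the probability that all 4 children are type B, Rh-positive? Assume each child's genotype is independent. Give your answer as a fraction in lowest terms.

1/16

ABO cross BO × AB → 1/4 A, 1/2 B, 1/4 AB.
Rh cross -/- × +/+ → 1 Rh+; so P(type B, Rh-positive) = 1/2 × 1 = 1/2 per child.
All 4 independent: (1/2)^4 = 1/16.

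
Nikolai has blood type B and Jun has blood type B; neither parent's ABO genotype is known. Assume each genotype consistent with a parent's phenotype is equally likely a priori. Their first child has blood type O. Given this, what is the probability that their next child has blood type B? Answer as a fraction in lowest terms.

3/4

Possible genotypes: Nikolai ∈ {BB, BO}; Jun ∈ {BB, BO}.
Weight each parental genotype pair by prior × P(type-O child):
  BO × BO: posterior weight 1; P(next child type B) = 3/4.
Weighted sum = 3/4.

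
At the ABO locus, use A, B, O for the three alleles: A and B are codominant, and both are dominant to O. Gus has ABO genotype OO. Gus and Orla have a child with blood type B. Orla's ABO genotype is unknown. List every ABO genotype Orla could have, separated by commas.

AB, BB, BO

For each candidate genotype of Orla, check whether crossing it with OO can produce every observed child phenotype.
  AA → possible child types {A} ✗
  AB → possible child types {A, B} ✓
  AO → possible child types {O, A} ✗
  BB → possible child types {B} ✓
  BO → possible child types {O, B} ✓
  OO → possible child types {O} ✗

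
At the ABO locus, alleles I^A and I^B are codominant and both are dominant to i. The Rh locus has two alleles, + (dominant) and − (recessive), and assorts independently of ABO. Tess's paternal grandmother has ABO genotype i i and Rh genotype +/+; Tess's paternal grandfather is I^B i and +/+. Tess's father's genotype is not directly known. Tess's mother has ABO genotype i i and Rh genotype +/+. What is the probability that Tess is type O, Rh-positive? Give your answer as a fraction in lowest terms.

3/4

Tess's father's ABO genotype from i i × I^B i: 1/2 I^B i, 1/2 i i.
Crossing each possibility with the mother i i and summing P(type O): 1/2·1/2 + 1/2·1 = 3/4.
Similarly for Rh via the father's Rh distribution: P(Rh+) = 1.
Independent loci: 3/4 × 1 = 3/4.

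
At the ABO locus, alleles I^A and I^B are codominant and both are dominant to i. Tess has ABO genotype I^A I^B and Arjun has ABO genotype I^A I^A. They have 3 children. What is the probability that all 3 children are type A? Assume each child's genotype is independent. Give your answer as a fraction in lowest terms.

ABO cross I^A I^B × I^A I^A → 1/2 A, 1/2 AB.
So P(type A) = 1/2 per child.
All 3 independent: (1/2)^3 = 1/8.

1/8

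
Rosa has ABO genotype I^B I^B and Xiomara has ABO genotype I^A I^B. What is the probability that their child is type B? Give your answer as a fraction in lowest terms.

1/2

ABO cross I^B I^B × I^A I^B → offspring phenotypes: 1/2 B, 1/2 AB.
So P(type B) = 1/2.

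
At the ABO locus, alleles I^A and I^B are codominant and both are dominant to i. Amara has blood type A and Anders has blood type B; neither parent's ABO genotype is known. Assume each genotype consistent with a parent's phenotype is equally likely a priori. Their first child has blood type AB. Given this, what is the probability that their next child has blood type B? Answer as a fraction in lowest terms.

5/36

Possible genotypes: Amara ∈ {I^A I^A, I^A i}; Anders ∈ {I^B I^B, I^B i}.
Weight each parental genotype pair by prior × P(type-AB child):
  I^A I^A × I^B I^B: posterior weight 4/9; P(next child type B) = 0.
  I^A I^A × I^B i: posterior weight 2/9; P(next child type B) = 0.
  I^A i × I^B I^B: posterior weight 2/9; P(next child type B) = 1/2.
  I^A i × I^B i: posterior weight 1/9; P(next child type B) = 1/4.
Weighted sum = 5/36.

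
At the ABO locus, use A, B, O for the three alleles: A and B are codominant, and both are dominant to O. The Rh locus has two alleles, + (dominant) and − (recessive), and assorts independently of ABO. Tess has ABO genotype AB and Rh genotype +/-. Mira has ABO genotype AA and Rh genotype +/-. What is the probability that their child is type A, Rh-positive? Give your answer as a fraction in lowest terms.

3/8

ABO cross AB × AA → offspring phenotypes: 1/2 A, 1/2 AB.
Rh cross +/- × +/- → 3/4 Rh+, 1/4 Rh-.
Independent loci: P(type A, Rh-positive) = 1/2 × 3/4 = 3/8.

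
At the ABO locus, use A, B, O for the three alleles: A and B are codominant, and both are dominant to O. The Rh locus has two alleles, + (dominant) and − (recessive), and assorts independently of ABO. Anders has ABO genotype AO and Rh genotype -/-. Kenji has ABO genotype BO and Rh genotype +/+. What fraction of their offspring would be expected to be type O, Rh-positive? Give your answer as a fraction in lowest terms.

ABO cross AO × BO → offspring phenotypes: 1/4 O, 1/4 A, 1/4 B, 1/4 AB.
Rh cross -/- × +/+ → 1 Rh+.
Independent loci: P(type O, Rh-positive) = 1/4 × 1 = 1/4.

1/4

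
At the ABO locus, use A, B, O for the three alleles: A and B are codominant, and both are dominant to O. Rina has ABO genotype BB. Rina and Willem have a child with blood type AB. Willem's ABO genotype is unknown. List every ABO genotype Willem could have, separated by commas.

For each candidate genotype of Willem, check whether crossing it with BB can produce every observed child phenotype.
  AA → possible child types {AB} ✓
  AB → possible child types {B, AB} ✓
  AO → possible child types {B, AB} ✓
  BB → possible child types {B} ✗
  BO → possible child types {B} ✗
  OO → possible child types {B} ✗

AA, AB, AO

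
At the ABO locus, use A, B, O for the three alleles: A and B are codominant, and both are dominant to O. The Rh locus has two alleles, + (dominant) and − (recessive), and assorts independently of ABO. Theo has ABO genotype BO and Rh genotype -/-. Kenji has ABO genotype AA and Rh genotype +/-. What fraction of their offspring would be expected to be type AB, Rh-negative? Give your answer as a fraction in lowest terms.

ABO cross BO × AA → offspring phenotypes: 1/2 A, 1/2 AB.
Rh cross -/- × +/- → 1/2 Rh+, 1/2 Rh-.
Independent loci: P(type AB, Rh-negative) = 1/2 × 1/2 = 1/4.

1/4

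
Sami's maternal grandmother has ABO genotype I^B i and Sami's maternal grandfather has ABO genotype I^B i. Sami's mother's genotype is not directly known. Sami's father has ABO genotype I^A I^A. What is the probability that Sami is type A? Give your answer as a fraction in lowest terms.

Sami's mother's ABO genotype from I^B i × I^B i: 1/4 I^B I^B, 1/2 I^B i, 1/4 i i.
Crossing each possibility with the father I^A I^A and summing P(type A): 1/4·0 + 1/2·1/2 + 1/4·1 = 1/2.

1/2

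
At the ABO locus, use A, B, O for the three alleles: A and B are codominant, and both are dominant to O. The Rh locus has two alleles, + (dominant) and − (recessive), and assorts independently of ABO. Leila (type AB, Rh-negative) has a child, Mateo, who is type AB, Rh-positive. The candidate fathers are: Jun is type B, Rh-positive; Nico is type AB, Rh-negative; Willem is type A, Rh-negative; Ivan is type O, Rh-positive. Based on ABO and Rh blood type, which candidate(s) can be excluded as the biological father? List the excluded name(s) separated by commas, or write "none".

Nico, Willem, Ivan

A candidate is excluded only if no genotype consistent with his phenotype could produce a type AB, Rh-positive child with a type AB, Rh-negative mother.
Nico (type AB, Rh-): no genotype consistent with that phenotype can produce a type-AB Rh+ child with a type-AB mother.
Willem (type A, Rh-): no genotype consistent with that phenotype can produce a type-AB Rh+ child with a type-AB mother.
Ivan (type O, Rh+): no genotype consistent with that phenotype can produce a type-AB Rh+ child with a type-AB mother.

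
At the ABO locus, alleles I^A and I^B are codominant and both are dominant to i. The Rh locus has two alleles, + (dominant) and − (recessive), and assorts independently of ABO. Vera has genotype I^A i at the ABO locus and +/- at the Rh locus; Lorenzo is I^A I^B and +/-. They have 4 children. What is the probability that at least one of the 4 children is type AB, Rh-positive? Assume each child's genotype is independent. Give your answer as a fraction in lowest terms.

ABO cross I^A i × I^A I^B → 1/2 A, 1/4 B, 1/4 AB.
Rh cross +/- × +/- → 3/4 Rh+, 1/4 Rh-; so P(type AB, Rh-positive) = 1/4 × 3/4 = 3/16 per child.
P(none) = (13/16)^4 = 28561/65536; P(at least one) = 1 − 28561/65536 = 36975/65536.

36975/65536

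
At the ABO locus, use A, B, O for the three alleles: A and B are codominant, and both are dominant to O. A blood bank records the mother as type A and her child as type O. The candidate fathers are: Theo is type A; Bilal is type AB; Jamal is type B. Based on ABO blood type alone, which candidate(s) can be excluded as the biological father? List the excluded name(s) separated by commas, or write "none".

A candidate is excluded only if no genotype consistent with his phenotype could produce a type O child with a type A mother.
Bilal (type AB): no genotype consistent with that phenotype can produce a type-O child with a type-A mother.

Bilal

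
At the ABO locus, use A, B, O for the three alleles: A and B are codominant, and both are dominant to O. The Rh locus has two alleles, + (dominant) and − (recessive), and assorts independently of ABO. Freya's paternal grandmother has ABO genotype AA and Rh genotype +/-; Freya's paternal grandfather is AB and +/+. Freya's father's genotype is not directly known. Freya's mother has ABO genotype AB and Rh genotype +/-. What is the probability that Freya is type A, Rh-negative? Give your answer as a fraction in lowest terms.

Freya's father's ABO genotype from AA × AB: 1/2 AA, 1/2 AB.
Crossing each possibility with the mother AB and summing P(type A): 1/2·1/2 + 1/2·1/4 = 3/8.
Similarly for Rh via the father's Rh distribution: P(Rh-) = 1/8.
Independent loci: 3/8 × 1/8 = 3/64.

3/64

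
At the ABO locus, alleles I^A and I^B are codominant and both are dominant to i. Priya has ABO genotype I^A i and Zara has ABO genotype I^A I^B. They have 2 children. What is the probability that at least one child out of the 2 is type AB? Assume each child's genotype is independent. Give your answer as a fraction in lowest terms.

7/16

ABO cross I^A i × I^A I^B → 1/2 A, 1/4 B, 1/4 AB.
So P(type AB) = 1/4 per child.
P(none) = (3/4)^2 = 9/16; P(at least one) = 1 − 9/16 = 7/16.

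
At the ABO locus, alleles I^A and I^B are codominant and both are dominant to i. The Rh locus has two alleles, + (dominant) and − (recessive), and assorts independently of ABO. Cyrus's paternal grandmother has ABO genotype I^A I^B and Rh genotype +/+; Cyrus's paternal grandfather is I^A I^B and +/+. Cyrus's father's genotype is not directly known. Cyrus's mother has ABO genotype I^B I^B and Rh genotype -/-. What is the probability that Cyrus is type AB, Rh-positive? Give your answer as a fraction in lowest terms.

Cyrus's father's ABO genotype from I^A I^B × I^A I^B: 1/4 I^A I^A, 1/2 I^A I^B, 1/4 I^B I^B.
Crossing each possibility with the mother I^B I^B and summing P(type AB): 1/4·1 + 1/2·1/2 + 1/4·0 = 1/2.
Similarly for Rh via the father's Rh distribution: P(Rh+) = 1.
Independent loci: 1/2 × 1 = 1/2.

1/2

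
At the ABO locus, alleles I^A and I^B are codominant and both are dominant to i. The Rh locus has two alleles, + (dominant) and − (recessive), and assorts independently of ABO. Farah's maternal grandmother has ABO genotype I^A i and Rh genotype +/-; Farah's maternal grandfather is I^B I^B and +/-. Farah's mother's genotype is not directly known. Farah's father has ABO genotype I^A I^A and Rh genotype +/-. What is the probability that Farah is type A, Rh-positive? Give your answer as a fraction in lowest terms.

3/8

Farah's mother's ABO genotype from I^A i × I^B I^B: 1/2 I^A I^B, 1/2 I^B i.
Crossing each possibility with the father I^A I^A and summing P(type A): 1/2·1/2 + 1/2·1/2 = 1/2.
Similarly for Rh via the mother's Rh distribution: P(Rh+) = 3/4.
Independent loci: 1/2 × 3/4 = 3/8.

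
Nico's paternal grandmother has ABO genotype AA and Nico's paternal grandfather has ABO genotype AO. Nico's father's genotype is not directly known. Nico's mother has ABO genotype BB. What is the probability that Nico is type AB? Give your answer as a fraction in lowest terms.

3/4

Nico's father's ABO genotype from AA × AO: 1/2 AA, 1/2 AO.
Crossing each possibility with the mother BB and summing P(type AB): 1/2·1 + 1/2·1/2 = 3/4.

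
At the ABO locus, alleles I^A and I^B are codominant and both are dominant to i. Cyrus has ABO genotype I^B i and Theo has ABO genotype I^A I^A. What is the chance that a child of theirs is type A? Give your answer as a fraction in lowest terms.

1/2

ABO cross I^B i × I^A I^A → offspring phenotypes: 1/2 A, 1/2 AB.
So P(type A) = 1/2.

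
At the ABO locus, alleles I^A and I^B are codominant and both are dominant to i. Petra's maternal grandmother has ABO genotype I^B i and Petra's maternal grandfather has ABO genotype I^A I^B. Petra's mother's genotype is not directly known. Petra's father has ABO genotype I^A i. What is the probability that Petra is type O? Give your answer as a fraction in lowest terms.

1/8

Petra's mother's ABO genotype from I^B i × I^A I^B: 1/4 I^A I^B, 1/4 I^A i, 1/4 I^B I^B, 1/4 I^B i.
Crossing each possibility with the father I^A i and summing P(type O): 1/4·0 + 1/4·1/4 + 1/4·0 + 1/4·1/4 = 1/8.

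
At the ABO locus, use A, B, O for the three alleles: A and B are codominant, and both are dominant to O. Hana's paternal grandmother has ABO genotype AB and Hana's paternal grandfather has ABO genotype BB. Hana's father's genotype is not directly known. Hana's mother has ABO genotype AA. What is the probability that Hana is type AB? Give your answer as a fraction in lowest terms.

Hana's father's ABO genotype from AB × BB: 1/2 AB, 1/2 BB.
Crossing each possibility with the mother AA and summing P(type AB): 1/2·1/2 + 1/2·1 = 3/4.

3/4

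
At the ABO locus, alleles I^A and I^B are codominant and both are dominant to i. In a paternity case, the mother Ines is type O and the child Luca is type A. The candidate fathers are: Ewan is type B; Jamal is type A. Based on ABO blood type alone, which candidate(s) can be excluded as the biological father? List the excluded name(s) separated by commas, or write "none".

Ewan

A candidate is excluded only if no genotype consistent with his phenotype could produce a type A child with a type O mother.
Ewan (type B): no genotype consistent with that phenotype can produce a type-A child with a type-O mother.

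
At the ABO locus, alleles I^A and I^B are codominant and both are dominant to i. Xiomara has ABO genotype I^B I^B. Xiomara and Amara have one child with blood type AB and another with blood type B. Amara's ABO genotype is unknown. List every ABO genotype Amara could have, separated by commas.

For each candidate genotype of Amara, check whether crossing it with I^B I^B can produce every observed child phenotype.
  I^A I^A → possible child types {AB} ✗
  I^A I^B → possible child types {B, AB} ✓
  I^A i → possible child types {B, AB} ✓
  I^B I^B → possible child types {B} ✗
  I^B i → possible child types {B} ✗
  i i → possible child types {B} ✗

I^A I^B, I^A i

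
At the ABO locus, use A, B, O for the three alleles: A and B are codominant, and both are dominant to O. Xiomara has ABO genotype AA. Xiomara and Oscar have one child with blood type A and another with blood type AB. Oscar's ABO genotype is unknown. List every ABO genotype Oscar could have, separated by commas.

AB, BO

For each candidate genotype of Oscar, check whether crossing it with AA can produce every observed child phenotype.
  AA → possible child types {A} ✗
  AB → possible child types {A, AB} ✓
  AO → possible child types {A} ✗
  BB → possible child types {AB} ✗
  BO → possible child types {A, AB} ✓
  OO → possible child types {A} ✗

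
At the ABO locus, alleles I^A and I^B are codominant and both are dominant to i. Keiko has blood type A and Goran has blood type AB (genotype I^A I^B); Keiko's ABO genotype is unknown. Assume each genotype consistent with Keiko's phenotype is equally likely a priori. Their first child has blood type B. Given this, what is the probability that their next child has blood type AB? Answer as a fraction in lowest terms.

1/4

Possible genotypes: Keiko ∈ {I^A I^A, I^A i}; Goran ∈ {I^A I^B}.
Weight each parental genotype pair by prior × P(type-B child):
  I^A i × I^A I^B: posterior weight 1; P(next child type AB) = 1/4.
Weighted sum = 1/4.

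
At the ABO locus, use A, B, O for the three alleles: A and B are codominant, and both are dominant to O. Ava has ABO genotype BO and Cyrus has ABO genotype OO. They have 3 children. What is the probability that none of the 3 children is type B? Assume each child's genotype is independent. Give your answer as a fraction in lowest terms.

1/8

ABO cross BO × OO → 1/2 O, 1/2 B.
So P(type B) = 1/2 per child.
P(not type B) = 1/2 for one child; (1/2)^3 = 1/8.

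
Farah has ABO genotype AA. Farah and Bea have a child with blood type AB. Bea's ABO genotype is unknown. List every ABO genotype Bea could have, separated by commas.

AB, BB, BO

For each candidate genotype of Bea, check whether crossing it with AA can produce every observed child phenotype.
  AA → possible child types {A} ✗
  AB → possible child types {A, AB} ✓
  AO → possible child types {A} ✗
  BB → possible child types {AB} ✓
  BO → possible child types {A, AB} ✓
  OO → possible child types {A} ✗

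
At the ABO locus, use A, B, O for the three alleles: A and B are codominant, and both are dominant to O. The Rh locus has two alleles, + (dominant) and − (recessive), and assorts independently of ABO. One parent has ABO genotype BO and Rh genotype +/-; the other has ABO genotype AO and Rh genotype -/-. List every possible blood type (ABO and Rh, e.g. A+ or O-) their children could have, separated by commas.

O+, O-, A+, A-, B+, B-, AB+, AB-

Gametes from BO × AO give offspring ABO genotypes AB, AO, BO, OO, i.e. phenotypes O, A, B, AB.
Rh cross +/- × -/- → phenotypes Rh+, Rh-.
Combining independently: O+, O-, A+, A-, B+, B-, AB+, AB-.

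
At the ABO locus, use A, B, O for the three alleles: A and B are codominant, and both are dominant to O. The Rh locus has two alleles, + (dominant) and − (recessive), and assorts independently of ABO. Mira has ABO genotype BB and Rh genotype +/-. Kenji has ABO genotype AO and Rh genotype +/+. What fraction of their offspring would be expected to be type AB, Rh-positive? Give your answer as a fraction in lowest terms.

1/2

ABO cross BB × AO → offspring phenotypes: 1/2 B, 1/2 AB.
Rh cross +/- × +/+ → 1 Rh+.
Independent loci: P(type AB, Rh-positive) = 1/2 × 1 = 1/2.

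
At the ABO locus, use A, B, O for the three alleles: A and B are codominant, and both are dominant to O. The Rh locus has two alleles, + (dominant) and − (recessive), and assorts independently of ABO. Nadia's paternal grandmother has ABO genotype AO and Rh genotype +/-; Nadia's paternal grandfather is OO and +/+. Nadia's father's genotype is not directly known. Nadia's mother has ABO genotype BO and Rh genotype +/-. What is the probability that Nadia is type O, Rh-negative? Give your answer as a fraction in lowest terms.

3/64

Nadia's father's ABO genotype from AO × OO: 1/2 AO, 1/2 OO.
Crossing each possibility with the mother BO and summing P(type O): 1/2·1/4 + 1/2·1/2 = 3/8.
Similarly for Rh via the father's Rh distribution: P(Rh-) = 1/8.
Independent loci: 3/8 × 1/8 = 3/64.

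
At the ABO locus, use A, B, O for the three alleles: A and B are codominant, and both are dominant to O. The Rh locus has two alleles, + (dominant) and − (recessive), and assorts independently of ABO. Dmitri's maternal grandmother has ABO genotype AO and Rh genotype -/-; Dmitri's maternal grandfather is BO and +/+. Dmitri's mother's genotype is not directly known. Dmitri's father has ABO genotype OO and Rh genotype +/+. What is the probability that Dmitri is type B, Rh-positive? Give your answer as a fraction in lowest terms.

Dmitri's mother's ABO genotype from AO × BO: 1/4 AB, 1/4 AO, 1/4 BO, 1/4 OO.
Crossing each possibility with the father OO and summing P(type B): 1/4·1/2 + 1/4·0 + 1/4·1/2 + 1/4·0 = 1/4.
Similarly for Rh via the mother's Rh distribution: P(Rh+) = 1.
Independent loci: 1/4 × 1 = 1/4.

1/4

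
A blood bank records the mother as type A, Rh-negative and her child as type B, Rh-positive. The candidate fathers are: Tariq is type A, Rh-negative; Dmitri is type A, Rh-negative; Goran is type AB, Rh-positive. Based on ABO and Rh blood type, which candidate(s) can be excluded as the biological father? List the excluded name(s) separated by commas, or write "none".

A candidate is excluded only if no genotype consistent with his phenotype could produce a type B, Rh-positive child with a type A, Rh-negative mother.
Tariq (type A, Rh-): no genotype consistent with that phenotype can produce a type-B Rh+ child with a type-A mother.
Dmitri (type A, Rh-): no genotype consistent with that phenotype can produce a type-B Rh+ child with a type-A mother.

Tariq, Dmitri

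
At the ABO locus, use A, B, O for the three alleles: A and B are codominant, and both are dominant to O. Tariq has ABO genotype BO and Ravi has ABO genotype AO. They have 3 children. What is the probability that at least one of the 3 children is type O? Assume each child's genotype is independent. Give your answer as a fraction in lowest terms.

37/64

ABO cross BO × AO → 1/4 O, 1/4 A, 1/4 B, 1/4 AB.
So P(type O) = 1/4 per child.
P(none) = (3/4)^3 = 27/64; P(at least one) = 1 − 27/64 = 37/64.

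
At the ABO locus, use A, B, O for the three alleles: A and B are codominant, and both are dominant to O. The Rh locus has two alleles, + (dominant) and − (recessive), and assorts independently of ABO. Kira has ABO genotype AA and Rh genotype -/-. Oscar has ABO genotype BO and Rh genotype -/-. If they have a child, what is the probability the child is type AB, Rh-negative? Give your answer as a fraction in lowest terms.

1/2

ABO cross AA × BO → offspring phenotypes: 1/2 A, 1/2 AB.
Rh cross -/- × -/- → 1 Rh-.
Independent loci: P(type AB, Rh-negative) = 1/2 × 1 = 1/2.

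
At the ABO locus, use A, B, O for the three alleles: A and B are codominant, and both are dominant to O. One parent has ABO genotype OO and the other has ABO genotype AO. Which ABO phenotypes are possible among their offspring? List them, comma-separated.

Gametes from OO × AO give offspring ABO genotypes AO, OO, i.e. phenotypes O, A.

O, A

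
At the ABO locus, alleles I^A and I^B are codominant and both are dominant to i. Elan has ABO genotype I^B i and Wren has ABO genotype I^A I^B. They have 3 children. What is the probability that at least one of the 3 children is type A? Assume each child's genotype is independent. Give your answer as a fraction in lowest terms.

37/64

ABO cross I^B i × I^A I^B → 1/4 A, 1/2 B, 1/4 AB.
So P(type A) = 1/4 per child.
P(none) = (3/4)^3 = 27/64; P(at least one) = 1 − 27/64 = 37/64.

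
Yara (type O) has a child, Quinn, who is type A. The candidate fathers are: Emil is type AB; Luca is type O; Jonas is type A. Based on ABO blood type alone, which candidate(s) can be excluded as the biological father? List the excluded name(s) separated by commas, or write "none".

A candidate is excluded only if no genotype consistent with his phenotype could produce a type A child with a type O mother.
Luca (type O): no genotype consistent with that phenotype can produce a type-A child with a type-O mother.

Luca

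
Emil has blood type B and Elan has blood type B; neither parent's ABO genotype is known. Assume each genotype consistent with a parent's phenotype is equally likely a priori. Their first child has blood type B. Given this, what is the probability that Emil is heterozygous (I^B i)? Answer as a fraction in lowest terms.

Possible genotypes: Emil ∈ {I^B I^B, I^B i}; Elan ∈ {I^B I^B, I^B i}.
Weight each parental genotype pair by prior × P(type-B child):
  I^B I^B × I^B I^B: posterior weight 4/15.
  I^B I^B × I^B i: posterior weight 4/15.
  I^B i × I^B I^B: posterior weight 4/15.
  I^B i × I^B i: posterior weight 1/5.
Sum the posterior weight over pairs where Emil is I^B i: 7/15.

7/15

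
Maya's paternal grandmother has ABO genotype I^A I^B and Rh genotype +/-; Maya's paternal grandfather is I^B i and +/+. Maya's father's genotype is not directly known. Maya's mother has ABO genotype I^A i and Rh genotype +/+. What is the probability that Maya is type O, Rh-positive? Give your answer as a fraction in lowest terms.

1/8

Maya's father's ABO genotype from I^A I^B × I^B i: 1/4 I^A I^B, 1/4 I^A i, 1/4 I^B I^B, 1/4 I^B i.
Crossing each possibility with the mother I^A i and summing P(type O): 1/4·0 + 1/4·1/4 + 1/4·0 + 1/4·1/4 = 1/8.
Similarly for Rh via the father's Rh distribution: P(Rh+) = 1.
Independent loci: 1/8 × 1 = 1/8.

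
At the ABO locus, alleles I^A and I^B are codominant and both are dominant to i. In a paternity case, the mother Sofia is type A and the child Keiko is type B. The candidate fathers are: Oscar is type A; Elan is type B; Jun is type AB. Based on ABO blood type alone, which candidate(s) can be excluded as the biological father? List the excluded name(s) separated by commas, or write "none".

Oscar

A candidate is excluded only if no genotype consistent with his phenotype could produce a type B child with a type A mother.
Oscar (type A): no genotype consistent with that phenotype can produce a type-B child with a type-A mother.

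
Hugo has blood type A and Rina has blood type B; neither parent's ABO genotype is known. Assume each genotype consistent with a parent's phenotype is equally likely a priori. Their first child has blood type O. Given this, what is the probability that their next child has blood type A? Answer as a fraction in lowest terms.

Possible genotypes: Hugo ∈ {I^A I^A, I^A i}; Rina ∈ {I^B I^B, I^B i}.
Weight each parental genotype pair by prior × P(type-O child):
  I^A i × I^B i: posterior weight 1; P(next child type A) = 1/4.
Weighted sum = 1/4.

1/4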